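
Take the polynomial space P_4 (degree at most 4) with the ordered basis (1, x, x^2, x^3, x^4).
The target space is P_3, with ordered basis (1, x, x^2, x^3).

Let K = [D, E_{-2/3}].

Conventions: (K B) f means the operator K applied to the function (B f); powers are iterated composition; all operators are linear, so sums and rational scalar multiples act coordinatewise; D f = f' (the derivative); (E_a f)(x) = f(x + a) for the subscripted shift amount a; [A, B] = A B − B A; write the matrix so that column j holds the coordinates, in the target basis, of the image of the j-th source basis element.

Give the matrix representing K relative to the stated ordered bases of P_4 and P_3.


the matrix is [[0, 0, 0, 0, 0]; [0, 0, 0, 0, 0]; [0, 0, 0, 0, 0]; [0, 0, 0, 0, 0]] (rows listed top to bottom)

image of 1: 0
image of x: 0
image of x^2: 0
image of x^3: 0
image of x^4: 0
each image's coordinates form column j of the matrix


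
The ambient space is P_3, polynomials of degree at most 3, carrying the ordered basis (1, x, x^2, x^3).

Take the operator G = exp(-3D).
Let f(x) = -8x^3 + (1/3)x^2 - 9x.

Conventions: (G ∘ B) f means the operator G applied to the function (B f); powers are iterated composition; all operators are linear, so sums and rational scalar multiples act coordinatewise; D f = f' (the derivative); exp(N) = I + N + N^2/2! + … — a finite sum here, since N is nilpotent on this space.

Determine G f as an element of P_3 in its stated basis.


the image equals g(x) = -8x^3 + (217/3)x^2 - 227x + 246

order-1 term: 72x^2 - 2x + 27
order-2 term: -216x + 3
order-3 term: 216
the series for exp(-3D) f terminates at order 3
exp(-3D) f = -8x^3 + (217/3)x^2 - 227x + 246


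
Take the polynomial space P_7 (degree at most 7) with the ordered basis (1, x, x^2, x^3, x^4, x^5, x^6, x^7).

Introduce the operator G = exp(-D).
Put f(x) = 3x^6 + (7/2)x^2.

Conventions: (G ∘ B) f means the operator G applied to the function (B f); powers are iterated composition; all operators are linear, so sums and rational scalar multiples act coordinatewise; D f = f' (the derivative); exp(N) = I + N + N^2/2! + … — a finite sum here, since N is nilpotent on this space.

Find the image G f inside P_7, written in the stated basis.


the result is g(x) = 3x^6 - 18x^5 + 45x^4 - 60x^3 + (97/2)x^2 - 25x + 13/2

order-1 term: -18x^5 - 7x
order-2 term: 45x^4 + 7/2
order-3 term: -60x^3
order-4 term: 45x^2
order-5 term: -18x
order-6 term: 3
the series for exp(-D) f terminates at order 6
exp(-D) f = 3x^6 - 18x^5 + 45x^4 - 60x^3 + (97/2)x^2 - 25x + 13/2


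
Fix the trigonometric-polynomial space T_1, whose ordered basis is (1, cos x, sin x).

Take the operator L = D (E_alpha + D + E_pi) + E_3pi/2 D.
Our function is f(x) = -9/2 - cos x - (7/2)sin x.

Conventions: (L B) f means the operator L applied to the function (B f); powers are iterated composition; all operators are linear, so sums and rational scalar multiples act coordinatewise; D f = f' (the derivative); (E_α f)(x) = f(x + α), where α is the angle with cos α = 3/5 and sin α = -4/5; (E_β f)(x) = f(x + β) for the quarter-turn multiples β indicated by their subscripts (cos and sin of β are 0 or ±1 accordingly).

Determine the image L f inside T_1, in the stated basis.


g(x) = (3/5)cos x - (16/5)sin x

E_alpha f = -9/2 + (11/5)cos x - (29/10)sin x
D f = -(7/2)cos x + sin x
E_pi f = -9/2 + cos x + (7/2)sin x
(E_alpha + D + E_pi) f = -9 - (3/10)cos x + (8/5)sin x
D (E_alpha + D + E_pi) f = (8/5)cos x + (3/10)sin x
D f = -(7/2)cos x + sin x
E_3pi/2 D f = -cos x - (7/2)sin x
(D (E_alpha + D + E_pi) + E_3pi/2 D) f = (3/5)cos x - (16/5)sin x


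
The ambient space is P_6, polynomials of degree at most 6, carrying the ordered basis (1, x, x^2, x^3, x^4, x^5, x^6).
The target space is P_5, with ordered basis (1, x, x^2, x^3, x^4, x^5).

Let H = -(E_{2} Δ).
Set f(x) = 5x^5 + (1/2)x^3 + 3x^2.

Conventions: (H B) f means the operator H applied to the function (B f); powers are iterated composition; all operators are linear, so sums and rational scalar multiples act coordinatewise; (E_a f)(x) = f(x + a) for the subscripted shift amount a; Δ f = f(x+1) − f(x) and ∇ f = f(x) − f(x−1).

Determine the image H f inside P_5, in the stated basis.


the image equals g(x) = -25x^4 - 250x^3 - (1903/2)x^2 - (3277/2)x - 2159/2

Δ f = 25x^4 + 50x^3 + (103/2)x^2 + (65/2)x + 17/2
E_{2} Δ f = 25x^4 + 250x^3 + (1903/2)x^2 + (3277/2)x + 2159/2
(-(E_{2} Δ)) f = -25x^4 - 250x^3 - (1903/2)x^2 - (3277/2)x - 2159/2


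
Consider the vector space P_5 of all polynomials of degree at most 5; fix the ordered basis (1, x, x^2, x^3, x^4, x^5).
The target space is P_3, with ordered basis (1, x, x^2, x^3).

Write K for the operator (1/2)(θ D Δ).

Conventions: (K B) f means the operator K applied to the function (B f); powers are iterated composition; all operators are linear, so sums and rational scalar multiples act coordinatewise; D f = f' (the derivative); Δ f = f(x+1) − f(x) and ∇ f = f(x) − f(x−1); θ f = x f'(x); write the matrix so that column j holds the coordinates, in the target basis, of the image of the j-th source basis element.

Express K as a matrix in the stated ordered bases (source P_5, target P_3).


the matrix is [[0, 0, 0, 0, 0, 0]; [0, 0, 0, 3, 6, 10]; [0, 0, 0, 0, 12, 30]; [0, 0, 0, 0, 0, 30]] (rows listed top to bottom)

image of 1: 0
image of x: 0
image of x^2: 0
image of x^3: 3x
image of x^4: 12x^2 + 6x
image of x^5: 30x^3 + 30x^2 + 10x
each image's coordinates form column j of the matrix


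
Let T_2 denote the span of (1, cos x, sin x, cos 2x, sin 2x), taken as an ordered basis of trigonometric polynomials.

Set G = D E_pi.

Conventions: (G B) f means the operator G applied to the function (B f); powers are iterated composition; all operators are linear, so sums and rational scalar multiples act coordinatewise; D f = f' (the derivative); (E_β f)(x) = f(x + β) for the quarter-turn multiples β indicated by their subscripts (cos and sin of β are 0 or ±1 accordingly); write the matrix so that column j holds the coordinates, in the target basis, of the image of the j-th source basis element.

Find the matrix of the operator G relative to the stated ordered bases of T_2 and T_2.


image of 1: 0
image of cos x: sin x
image of sin x: -cos x
image of cos 2x: -2sin 2x
image of sin 2x: 2cos 2x
each image's coordinates form column j of the matrix

the matrix is [[0, 0, 0, 0, 0]; [0, 0, -1, 0, 0]; [0, 1, 0, 0, 0]; [0, 0, 0, 0, 2]; [0, 0, 0, -2, 0]] (rows listed top to bottom)


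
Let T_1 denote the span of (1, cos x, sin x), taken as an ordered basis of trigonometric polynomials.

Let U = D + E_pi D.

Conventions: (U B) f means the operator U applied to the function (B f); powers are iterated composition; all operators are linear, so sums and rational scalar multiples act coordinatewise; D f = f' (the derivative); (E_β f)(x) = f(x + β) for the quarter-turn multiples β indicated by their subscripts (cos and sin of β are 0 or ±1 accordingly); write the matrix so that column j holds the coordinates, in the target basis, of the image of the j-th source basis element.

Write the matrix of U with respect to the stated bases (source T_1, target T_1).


image of 1: 0
image of cos x: 0
image of sin x: 0
each image's coordinates form column j of the matrix

the matrix is [[0, 0, 0]; [0, 0, 0]; [0, 0, 0]] (rows listed top to bottom)


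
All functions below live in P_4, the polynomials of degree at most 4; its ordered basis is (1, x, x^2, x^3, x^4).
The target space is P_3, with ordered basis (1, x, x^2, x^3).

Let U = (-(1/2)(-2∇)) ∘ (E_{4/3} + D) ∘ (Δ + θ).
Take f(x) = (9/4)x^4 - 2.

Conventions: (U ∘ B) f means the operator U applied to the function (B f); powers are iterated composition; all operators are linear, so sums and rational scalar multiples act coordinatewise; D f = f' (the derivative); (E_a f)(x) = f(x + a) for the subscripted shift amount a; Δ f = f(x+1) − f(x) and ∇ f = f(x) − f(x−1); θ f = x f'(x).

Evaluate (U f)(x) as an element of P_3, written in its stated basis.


the result is g(x) = 36x^3 + 225x^2 + 102x + 701/6

Δ f = 9x^3 + (27/2)x^2 + 9x + 9/4
θ f = 9x^4
(Δ + θ) f = 9x^4 + 9x^3 + (27/2)x^2 + 9x + 9/4
E_{4/3} (Δ + θ) f = 9x^4 + 57x^3 + (291/2)x^2 + (535/3)x + 3169/36
D (Δ + θ) f = 36x^3 + 27x^2 + 27x + 9
(E_{4/3} + D) (Δ + θ) f = 9x^4 + 93x^3 + (345/2)x^2 + (616/3)x + 3493/36
∇ (E_{4/3} + D) (Δ + θ) f = 36x^3 + 225x^2 + 102x + 701/6
(-2∇) (E_{4/3} + D) (Δ + θ) f = -72x^3 - 450x^2 - 204x - 701/3
(-(1/2)(-2∇)) (E_{4/3} + D) (Δ + θ) f = 36x^3 + 225x^2 + 102x + 701/6


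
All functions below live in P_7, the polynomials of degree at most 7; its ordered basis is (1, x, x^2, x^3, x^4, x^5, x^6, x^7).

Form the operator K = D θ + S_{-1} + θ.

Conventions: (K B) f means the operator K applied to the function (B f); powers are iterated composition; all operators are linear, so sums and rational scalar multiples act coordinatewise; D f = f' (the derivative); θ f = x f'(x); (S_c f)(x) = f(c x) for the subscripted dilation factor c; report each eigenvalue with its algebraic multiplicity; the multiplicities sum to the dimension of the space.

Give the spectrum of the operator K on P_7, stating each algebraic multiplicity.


image of 1: 1
image of x: 1
image of x^2: 3x^2 + 4x
image of x^3: 2x^3 + 9x^2
image of x^4: 5x^4 + 16x^3
image of x^5: 4x^5 + 25x^4
image of x^6: 7x^6 + 36x^5
image of x^7: 6x^7 + 49x^6
the matrix is upper triangular; its diagonal is (1, 0, 3, 2, 5, 4, 7, 6)
for a triangular matrix the eigenvalues are the diagonal entries, with algebraic multiplicity their repetition count

λ = 0 (multiplicity 1), λ = 1 (multiplicity 1), λ = 2 (multiplicity 1), λ = 3 (multiplicity 1), λ = 4 (multiplicity 1), λ = 5 (multiplicity 1), λ = 6 (multiplicity 1), λ = 7 (multiplicity 1)


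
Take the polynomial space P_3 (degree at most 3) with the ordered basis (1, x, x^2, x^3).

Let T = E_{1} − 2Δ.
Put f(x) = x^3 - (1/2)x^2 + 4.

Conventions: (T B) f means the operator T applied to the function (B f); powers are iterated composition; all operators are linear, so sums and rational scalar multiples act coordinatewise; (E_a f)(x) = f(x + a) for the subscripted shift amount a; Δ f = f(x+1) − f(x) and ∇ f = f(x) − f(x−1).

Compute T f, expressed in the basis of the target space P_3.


E_{1} f = x^3 + (5/2)x^2 + 2x + 9/2
Δ f = 3x^2 + 2x + 1/2
(-2Δ) f = -6x^2 - 4x - 1
(E_{1} − 2Δ) f = x^3 - (7/2)x^2 - 2x + 7/2

the result is g(x) = x^3 - (7/2)x^2 - 2x + 7/2


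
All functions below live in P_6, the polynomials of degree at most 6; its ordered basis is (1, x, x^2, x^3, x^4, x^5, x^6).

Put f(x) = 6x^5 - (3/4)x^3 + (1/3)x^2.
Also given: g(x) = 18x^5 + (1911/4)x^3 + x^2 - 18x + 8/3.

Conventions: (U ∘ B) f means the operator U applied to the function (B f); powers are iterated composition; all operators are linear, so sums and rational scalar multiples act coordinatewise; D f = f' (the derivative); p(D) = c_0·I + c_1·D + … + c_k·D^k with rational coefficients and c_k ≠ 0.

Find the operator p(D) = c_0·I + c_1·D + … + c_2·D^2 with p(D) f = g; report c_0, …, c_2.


D^0 f = 6x^5 - (3/4)x^3 + (1/3)x^2
D^1 f = 30x^4 - (9/4)x^2 + (2/3)x
D^2 f = 120x^3 - (9/2)x + 2/3
matching coefficients of g against c_0 f + c_1 Df + … from the top degree down determines the c_i
solution: c_0 = 3, c_1 = 0, c_2 = 4

p(D) = 3·I + 4·D^2, i.e. c_0 = 3, c_1 = 0, c_2 = 4


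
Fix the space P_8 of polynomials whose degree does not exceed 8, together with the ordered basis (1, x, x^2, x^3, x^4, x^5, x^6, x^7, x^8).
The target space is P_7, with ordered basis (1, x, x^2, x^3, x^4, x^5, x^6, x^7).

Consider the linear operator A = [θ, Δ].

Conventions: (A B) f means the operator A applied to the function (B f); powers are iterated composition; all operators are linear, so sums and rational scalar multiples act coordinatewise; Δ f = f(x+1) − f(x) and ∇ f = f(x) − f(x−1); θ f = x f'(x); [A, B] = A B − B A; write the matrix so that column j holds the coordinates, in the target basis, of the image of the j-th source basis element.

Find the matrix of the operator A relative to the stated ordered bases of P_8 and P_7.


image of 1: 0
image of x: -1
image of x^2: -2x - 2
image of x^3: -3x^2 - 6x - 3
image of x^4: -4x^3 - 12x^2 - 12x - 4
image of x^5: -5x^4 - 20x^3 - 30x^2 - 20x - 5
image of x^6: -6x^5 - 30x^4 - 60x^3 - 60x^2 - 30x - 6
image of x^7: -7x^6 - 42x^5 - 105x^4 - 140x^3 - 105x^2 - 42x - 7
image of x^8: -8x^7 - 56x^6 - 168x^5 - 280x^4 - 280x^3 - 168x^2 - 56x - 8
each image's coordinates form column j of the matrix

the matrix is [[0, -1, -2, -3, -4, -5, -6, -7, -8]; [0, 0, -2, -6, -12, -20, -30, -42, -56]; [0, 0, 0, -3, -12, -30, -60, -105, -168]; [0, 0, 0, 0, -4, -20, -60, -140, -280]; [0, 0, 0, 0, 0, -5, -30, -105, -280]; [0, 0, 0, 0, 0, 0, -6, -42, -168]; [0, 0, 0, 0, 0, 0, 0, -7, -56]; [0, 0, 0, 0, 0, 0, 0, 0, -8]] (rows listed top to bottom)


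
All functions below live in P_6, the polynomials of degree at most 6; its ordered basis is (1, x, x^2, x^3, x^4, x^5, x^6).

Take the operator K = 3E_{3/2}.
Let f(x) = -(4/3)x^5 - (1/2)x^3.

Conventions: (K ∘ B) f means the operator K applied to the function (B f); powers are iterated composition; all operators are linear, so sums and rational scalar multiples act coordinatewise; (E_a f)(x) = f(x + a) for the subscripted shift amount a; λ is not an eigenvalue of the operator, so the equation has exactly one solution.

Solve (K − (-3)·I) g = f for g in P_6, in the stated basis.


write g with unknown coordinates in the stated basis and equate coefficients in (K − (-3)·I) g = f
solving from the highest basis element down gives g = -(2/9)x^5 + (5/6)x^4 - (1/12)x^3 - (27/16)x^2 + 99/128
check: K g = -(2/3)x^5 - (5/2)x^4 - (1/4)x^3 + (81/16)x^2 - 297/128
so K g − (-3)·g = -(4/3)x^5 - (1/2)x^3 = f ✓

the result is g(x) = -(2/9)x^5 + (5/6)x^4 - (1/12)x^3 - (27/16)x^2 + 99/128


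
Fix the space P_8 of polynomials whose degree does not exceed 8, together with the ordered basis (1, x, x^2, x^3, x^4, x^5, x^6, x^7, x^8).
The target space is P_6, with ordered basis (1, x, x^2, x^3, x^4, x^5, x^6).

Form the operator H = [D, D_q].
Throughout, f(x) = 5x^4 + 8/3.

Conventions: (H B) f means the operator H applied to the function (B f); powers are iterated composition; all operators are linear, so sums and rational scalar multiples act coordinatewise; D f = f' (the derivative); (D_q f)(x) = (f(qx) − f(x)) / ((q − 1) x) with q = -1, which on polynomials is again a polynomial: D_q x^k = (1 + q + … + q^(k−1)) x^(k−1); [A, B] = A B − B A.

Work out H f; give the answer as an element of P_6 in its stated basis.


the image equals g(x) = -20x^2

D_q f = 0
D D_q f = 0
D f = 20x^3
D_q D f = 20x^2
[D, D_q] f = -20x^2


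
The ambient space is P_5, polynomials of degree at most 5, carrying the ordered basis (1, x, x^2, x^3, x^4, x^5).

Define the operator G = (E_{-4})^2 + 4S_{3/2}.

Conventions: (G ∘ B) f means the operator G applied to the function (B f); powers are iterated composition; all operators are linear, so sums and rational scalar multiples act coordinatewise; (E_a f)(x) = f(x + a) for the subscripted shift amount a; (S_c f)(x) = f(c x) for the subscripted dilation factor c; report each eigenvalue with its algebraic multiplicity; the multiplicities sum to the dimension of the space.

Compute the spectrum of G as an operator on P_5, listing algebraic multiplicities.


λ = 5 (multiplicity 1), λ = 7 (multiplicity 1), λ = 10 (multiplicity 1), λ = 29/2 (multiplicity 1), λ = 85/4 (multiplicity 1), λ = 251/8 (multiplicity 1)

image of 1: 5
image of x: 7x - 8
image of x^2: 10x^2 - 16x + 64
image of x^3: (29/2)x^3 - 24x^2 + 192x - 512
image of x^4: (85/4)x^4 - 32x^3 + 384x^2 - 2048x + 4096
image of x^5: (251/8)x^5 - 40x^4 + 640x^3 - 5120x^2 + 20480x - 32768
the matrix is upper triangular; its diagonal is (5, 7, 10, 29/2, 85/4, 251/8)
for a triangular matrix the eigenvalues are the diagonal entries, with algebraic multiplicity their repetition count


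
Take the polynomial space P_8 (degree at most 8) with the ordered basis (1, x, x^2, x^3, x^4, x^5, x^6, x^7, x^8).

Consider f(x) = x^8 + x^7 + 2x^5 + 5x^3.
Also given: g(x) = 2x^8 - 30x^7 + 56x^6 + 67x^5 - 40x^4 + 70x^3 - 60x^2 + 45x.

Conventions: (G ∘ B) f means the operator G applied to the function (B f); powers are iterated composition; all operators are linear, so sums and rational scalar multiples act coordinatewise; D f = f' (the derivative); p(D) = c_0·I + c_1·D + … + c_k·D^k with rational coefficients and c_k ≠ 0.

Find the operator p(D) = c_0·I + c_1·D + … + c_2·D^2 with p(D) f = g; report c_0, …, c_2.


c_0 = 2, c_1 = -4, c_2 = 3/2

D^0 f = x^8 + x^7 + 2x^5 + 5x^3
D^1 f = 8x^7 + 7x^6 + 10x^4 + 15x^2
D^2 f = 56x^6 + 42x^5 + 40x^3 + 30x
matching coefficients of g against c_0 f + c_1 Df + … from the top degree down determines the c_i
solution: c_0 = 2, c_1 = -4, c_2 = 3/2


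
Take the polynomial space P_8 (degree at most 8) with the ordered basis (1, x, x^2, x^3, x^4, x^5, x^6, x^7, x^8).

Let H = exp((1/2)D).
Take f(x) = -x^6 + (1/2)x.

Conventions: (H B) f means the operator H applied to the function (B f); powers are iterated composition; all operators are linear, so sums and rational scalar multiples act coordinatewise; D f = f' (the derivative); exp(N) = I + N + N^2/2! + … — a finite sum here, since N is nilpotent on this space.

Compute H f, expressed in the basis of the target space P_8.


the result is g(x) = -x^6 - 3x^5 - (15/4)x^4 - (5/2)x^3 - (15/16)x^2 + (5/16)x + 15/64

order-1 term: -3x^5 + 1/4
order-2 term: -(15/4)x^4
order-3 term: -(5/2)x^3
order-4 term: -(15/16)x^2
order-5 term: -(3/16)x
order-6 term: -1/64
the series for exp((1/2)D) f terminates at order 6
exp((1/2)D) f = -x^6 - 3x^5 - (15/4)x^4 - (5/2)x^3 - (15/16)x^2 + (5/16)x + 15/64


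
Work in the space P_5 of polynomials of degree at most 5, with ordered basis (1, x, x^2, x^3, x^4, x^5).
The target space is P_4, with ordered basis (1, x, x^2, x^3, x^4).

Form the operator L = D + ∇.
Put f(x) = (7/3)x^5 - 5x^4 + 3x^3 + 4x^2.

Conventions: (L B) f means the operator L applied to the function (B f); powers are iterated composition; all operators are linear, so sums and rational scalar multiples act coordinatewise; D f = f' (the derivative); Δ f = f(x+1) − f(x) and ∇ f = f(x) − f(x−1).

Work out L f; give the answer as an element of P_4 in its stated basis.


the image equals g(x) = (70/3)x^4 - (190/3)x^3 + (214/3)x^2 - (74/3)x + 19/3

D f = (35/3)x^4 - 20x^3 + 9x^2 + 8x
∇ f = (35/3)x^4 - (130/3)x^3 + (187/3)x^2 - (98/3)x + 19/3
(D + ∇) f = (70/3)x^4 - (190/3)x^3 + (214/3)x^2 - (74/3)x + 19/3


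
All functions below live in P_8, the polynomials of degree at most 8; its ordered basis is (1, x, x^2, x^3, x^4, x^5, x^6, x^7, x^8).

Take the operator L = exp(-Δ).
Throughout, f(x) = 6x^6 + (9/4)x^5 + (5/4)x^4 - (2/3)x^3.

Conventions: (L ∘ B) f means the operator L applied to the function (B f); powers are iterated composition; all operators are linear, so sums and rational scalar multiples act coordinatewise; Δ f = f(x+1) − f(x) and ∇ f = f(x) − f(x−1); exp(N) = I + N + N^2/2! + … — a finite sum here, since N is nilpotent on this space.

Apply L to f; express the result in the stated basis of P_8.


order-1 term: -36x^5 - (405/4)x^4 - (295/2)x^3 - 118x^2 - (201/4)x - 53/6
order-2 term: 90x^4 + (765/2)x^3 + 705x^2 + (2527/4)x + 453/2
order-3 term: -120x^3 - (1125/2)x^2 - (1945/2)x - 7237/12
order-4 term: 90x^2 + (1485/4)x + 1655/4
order-5 term: -36x - 369/4
order-6 term: 6
the series for exp(-Δ) f terminates at order 6
exp(-Δ) f = 6x^6 - (135/4)x^5 - 10x^4 + (343/3)x^3 + (229/2)x^2 - (223/4)x - 695/12

the result is g(x) = 6x^6 - (135/4)x^5 - 10x^4 + (343/3)x^3 + (229/2)x^2 - (223/4)x - 695/12


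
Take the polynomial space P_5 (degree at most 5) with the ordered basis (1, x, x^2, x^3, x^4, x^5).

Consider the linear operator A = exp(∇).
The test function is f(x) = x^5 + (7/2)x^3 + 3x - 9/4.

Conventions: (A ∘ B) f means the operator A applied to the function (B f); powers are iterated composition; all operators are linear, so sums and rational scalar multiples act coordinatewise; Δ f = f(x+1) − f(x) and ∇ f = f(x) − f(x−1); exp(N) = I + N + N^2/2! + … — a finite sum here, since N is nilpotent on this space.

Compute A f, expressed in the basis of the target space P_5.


the image equals g(x) = x^5 + 5x^4 + (7/2)x^3 + (1/2)x^2 + 8x - 3/4

order-1 term: 5x^4 - 10x^3 + (41/2)x^2 - (31/2)x + 15/2
order-2 term: 10x^3 - 30x^2 + (91/2)x - 51/2
order-3 term: 10x^2 - 30x + 57/2
order-4 term: 5x - 10
order-5 term: 1
the series for exp(∇) f terminates at order 5
exp(∇) f = x^5 + 5x^4 + (7/2)x^3 + (1/2)x^2 + 8x - 3/4


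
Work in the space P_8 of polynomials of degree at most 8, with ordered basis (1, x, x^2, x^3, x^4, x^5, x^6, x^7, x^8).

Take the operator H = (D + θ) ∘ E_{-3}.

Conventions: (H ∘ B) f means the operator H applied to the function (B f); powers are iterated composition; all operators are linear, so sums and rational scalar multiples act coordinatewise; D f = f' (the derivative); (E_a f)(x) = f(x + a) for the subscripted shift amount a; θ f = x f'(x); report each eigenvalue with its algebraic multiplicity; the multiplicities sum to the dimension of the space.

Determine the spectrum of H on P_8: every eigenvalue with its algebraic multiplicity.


image of 1: 0
image of x: x + 1
image of x^2: 2x^2 - 4x - 6
image of x^3: 3x^3 - 15x^2 + 9x + 27
image of x^4: 4x^4 - 32x^3 + 72x^2 - 108
image of x^5: 5x^5 - 55x^4 + 210x^3 - 270x^2 - 135x + 405
image of x^6: 6x^6 - 84x^5 + 450x^4 - 1080x^3 + 810x^2 + 972x - 1458
image of x^7: 7x^7 - 119x^6 + 819x^5 - 2835x^4 + 4725x^3 - 1701x^2 - 5103x + 5103
image of x^8: 8x^8 - 160x^7 + 1344x^6 - 6048x^5 + 15120x^4 - 18144x^3 + 23328x - 17496
the matrix is upper triangular; its diagonal is (0, 1, 2, 3, 4, 5, 6, 7, 8)
for a triangular matrix the eigenvalues are the diagonal entries, with algebraic multiplicity their repetition count

λ = 0 (multiplicity 1), λ = 1 (multiplicity 1), λ = 2 (multiplicity 1), λ = 3 (multiplicity 1), λ = 4 (multiplicity 1), λ = 5 (multiplicity 1), λ = 6 (multiplicity 1), λ = 7 (multiplicity 1), λ = 8 (multiplicity 1)


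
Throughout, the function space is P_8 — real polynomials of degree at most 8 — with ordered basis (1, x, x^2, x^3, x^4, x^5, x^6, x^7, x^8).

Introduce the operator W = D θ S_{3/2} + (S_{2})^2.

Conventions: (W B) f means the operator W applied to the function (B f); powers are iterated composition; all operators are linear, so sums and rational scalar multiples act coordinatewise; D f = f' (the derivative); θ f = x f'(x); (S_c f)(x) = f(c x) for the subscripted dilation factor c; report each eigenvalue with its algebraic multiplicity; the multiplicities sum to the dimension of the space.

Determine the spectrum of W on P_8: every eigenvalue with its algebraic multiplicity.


λ = 1 (multiplicity 1), λ = 4 (multiplicity 1), λ = 16 (multiplicity 1), λ = 64 (multiplicity 1), λ = 256 (multiplicity 1), λ = 1024 (multiplicity 1), λ = 4096 (multiplicity 1), λ = 16384 (multiplicity 1), λ = 65536 (multiplicity 1)

image of 1: 1
image of x: 4x + 3/2
image of x^2: 16x^2 + 9x
image of x^3: 64x^3 + (243/8)x^2
image of x^4: 256x^4 + 81x^3
image of x^5: 1024x^5 + (6075/32)x^4
image of x^6: 4096x^6 + (6561/16)x^5
image of x^7: 16384x^7 + (107163/128)x^6
image of x^8: 65536x^8 + (6561/4)x^7
the matrix is upper triangular; its diagonal is (1, 4, 16, 64, 256, 1024, 4096, 16384, 65536)
for a triangular matrix the eigenvalues are the diagonal entries, with algebraic multiplicity their repetition count


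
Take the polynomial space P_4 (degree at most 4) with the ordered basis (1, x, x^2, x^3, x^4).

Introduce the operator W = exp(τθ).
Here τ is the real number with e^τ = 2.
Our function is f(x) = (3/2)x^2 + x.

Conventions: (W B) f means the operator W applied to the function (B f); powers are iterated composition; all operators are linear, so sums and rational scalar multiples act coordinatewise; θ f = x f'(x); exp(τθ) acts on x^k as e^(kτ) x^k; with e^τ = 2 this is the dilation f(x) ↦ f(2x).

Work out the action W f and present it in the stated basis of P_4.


exp(τθ) x^k = e^(kτ) x^k; with e^τ = 2 this sends x^k to 2^k x^k
x ↦ 2 x
x^2 ↦ 4 x^2
applying this coordinatewise to f: exp(τθ) f = 6x^2 + 2x

g(x) = 6x^2 + 2x


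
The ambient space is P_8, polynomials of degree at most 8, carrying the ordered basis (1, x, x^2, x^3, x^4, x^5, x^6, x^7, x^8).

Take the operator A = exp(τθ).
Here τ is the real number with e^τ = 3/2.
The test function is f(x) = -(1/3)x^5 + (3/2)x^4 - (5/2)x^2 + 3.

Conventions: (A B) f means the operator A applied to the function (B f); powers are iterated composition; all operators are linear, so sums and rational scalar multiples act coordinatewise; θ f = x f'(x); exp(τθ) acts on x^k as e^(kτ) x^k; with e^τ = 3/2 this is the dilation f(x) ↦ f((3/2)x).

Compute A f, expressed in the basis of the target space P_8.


exp(τθ) x^k = e^(kτ) x^k; with e^τ = 3/2 this sends x^k to (3/2)^k x^k
x^2 ↦ 9/4 x^2
x^4 ↦ 81/16 x^4
x^5 ↦ 243/32 x^5
applying this coordinatewise to f: exp(τθ) f = -(81/32)x^5 + (243/32)x^4 - (45/8)x^2 + 3

the image equals g(x) = -(81/32)x^5 + (243/32)x^4 - (45/8)x^2 + 3


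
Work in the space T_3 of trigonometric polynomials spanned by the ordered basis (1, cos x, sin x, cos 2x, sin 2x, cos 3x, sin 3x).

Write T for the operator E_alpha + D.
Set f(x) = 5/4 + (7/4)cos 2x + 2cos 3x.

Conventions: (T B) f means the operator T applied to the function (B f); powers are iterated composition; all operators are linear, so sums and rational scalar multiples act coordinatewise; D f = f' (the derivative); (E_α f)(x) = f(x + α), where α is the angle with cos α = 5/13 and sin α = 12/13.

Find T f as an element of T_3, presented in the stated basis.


E_alpha f = 5/4 - (833/676)cos 2x - (210/169)sin 2x - (4070/2197)cos 3x + (1656/2197)sin 3x
D f = -(7/2)sin 2x - 6sin 3x
(E_alpha + D) f = 5/4 - (833/676)cos 2x - (1603/338)sin 2x - (4070/2197)cos 3x - (11526/2197)sin 3x

the result is g(x) = 5/4 - (833/676)cos 2x - (1603/338)sin 2x - (4070/2197)cos 3x - (11526/2197)sin 3x


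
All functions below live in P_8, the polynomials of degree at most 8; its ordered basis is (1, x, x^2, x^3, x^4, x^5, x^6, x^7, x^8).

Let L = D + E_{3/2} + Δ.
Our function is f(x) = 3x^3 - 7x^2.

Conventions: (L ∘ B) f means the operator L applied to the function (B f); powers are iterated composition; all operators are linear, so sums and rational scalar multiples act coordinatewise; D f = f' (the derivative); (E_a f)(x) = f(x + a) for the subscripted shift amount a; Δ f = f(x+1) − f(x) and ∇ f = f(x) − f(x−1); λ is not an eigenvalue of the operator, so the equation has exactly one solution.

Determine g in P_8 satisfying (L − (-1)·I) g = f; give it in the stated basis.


the image equals g(x) = (3/2)x^3 - (91/8)x^2 + (65/2)x - 2667/64

write g with unknown coordinates in the stated basis and equate coefficients in (L − (-1)·I) g = f
solving from the highest basis element down gives g = (3/2)x^3 - (91/8)x^2 + (65/2)x - 2667/64
check: L g = (3/2)x^3 + (35/8)x^2 - (65/2)x + 2667/64
so L g − (-1)·g = 3x^3 - 7x^2 = f ✓


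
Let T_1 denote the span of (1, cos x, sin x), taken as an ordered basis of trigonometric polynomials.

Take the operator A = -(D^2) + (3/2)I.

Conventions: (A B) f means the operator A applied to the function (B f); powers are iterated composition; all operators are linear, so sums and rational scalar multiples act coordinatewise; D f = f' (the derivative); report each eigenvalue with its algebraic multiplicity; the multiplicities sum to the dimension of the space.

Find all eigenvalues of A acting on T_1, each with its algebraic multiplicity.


image of 1: 3/2
image of cos x: (5/2)cos x
image of sin x: (5/2)sin x
the matrix is diagonal; its diagonal is (3/2, 5/2, 5/2)
for a triangular matrix the eigenvalues are the diagonal entries, with algebraic multiplicity their repetition count

λ = 3/2 (multiplicity 1), λ = 5/2 (multiplicity 2)


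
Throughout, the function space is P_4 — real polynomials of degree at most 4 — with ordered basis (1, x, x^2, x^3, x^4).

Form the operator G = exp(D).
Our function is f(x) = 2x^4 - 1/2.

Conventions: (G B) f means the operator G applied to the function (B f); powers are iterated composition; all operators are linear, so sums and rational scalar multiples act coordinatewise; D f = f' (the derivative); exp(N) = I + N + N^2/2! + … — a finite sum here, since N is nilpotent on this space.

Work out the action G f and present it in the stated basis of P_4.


the result is g(x) = 2x^4 + 8x^3 + 12x^2 + 8x + 3/2

order-1 term: 8x^3
order-2 term: 12x^2
order-3 term: 8x
order-4 term: 2
the series for exp(D) f terminates at order 4
exp(D) f = 2x^4 + 8x^3 + 12x^2 + 8x + 3/2


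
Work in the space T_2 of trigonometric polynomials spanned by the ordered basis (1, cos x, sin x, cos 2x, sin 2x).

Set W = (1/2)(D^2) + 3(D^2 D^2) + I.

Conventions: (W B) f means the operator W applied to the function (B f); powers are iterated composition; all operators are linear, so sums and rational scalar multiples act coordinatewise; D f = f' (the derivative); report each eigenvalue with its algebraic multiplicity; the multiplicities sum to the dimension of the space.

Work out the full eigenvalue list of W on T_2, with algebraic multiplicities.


image of 1: 1
image of cos x: (7/2)cos x
image of sin x: (7/2)sin x
image of cos 2x: 47cos 2x
image of sin 2x: 47sin 2x
the matrix is diagonal; its diagonal is (1, 7/2, 7/2, 47, 47)
for a triangular matrix the eigenvalues are the diagonal entries, with algebraic multiplicity their repetition count

λ = 1 (multiplicity 1), λ = 7/2 (multiplicity 2), λ = 47 (multiplicity 2)


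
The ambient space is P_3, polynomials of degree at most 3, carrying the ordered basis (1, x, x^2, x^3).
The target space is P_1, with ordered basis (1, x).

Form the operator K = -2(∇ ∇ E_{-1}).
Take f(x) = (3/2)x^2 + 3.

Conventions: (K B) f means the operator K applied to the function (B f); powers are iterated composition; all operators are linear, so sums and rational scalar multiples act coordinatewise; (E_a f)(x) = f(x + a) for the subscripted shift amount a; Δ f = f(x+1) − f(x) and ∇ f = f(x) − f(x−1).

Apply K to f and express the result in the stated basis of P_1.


E_{-1} f = (3/2)x^2 - 3x + 9/2
∇ E_{-1} f = 3x - 9/2
∇ ∇ E_{-1} f = 3
(-2(∇ ∇ E_{-1})) f = -6

the result is g(x) = -6


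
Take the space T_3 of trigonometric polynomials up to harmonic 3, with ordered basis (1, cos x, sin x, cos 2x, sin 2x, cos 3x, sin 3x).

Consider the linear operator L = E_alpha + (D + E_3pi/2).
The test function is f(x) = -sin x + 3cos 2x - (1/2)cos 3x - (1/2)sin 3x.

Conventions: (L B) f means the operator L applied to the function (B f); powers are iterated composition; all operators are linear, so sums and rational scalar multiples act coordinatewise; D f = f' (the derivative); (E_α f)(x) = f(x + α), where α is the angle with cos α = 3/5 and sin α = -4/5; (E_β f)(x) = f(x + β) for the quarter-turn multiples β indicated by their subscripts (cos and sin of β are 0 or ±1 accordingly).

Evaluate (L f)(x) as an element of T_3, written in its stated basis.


E_alpha f = (4/5)cos x - (3/5)sin x - (21/25)cos 2x + (72/25)sin 2x + (161/250)cos 3x + (73/250)sin 3x
D f = -cos x - 6sin 2x - (3/2)cos 3x + (3/2)sin 3x
E_3pi/2 f = cos x - 3cos 2x - (1/2)cos 3x + (1/2)sin 3x
(D + E_3pi/2) f = -3cos 2x - 6sin 2x - 2cos 3x + 2sin 3x
(E_alpha + (D + E_3pi/2)) f = (4/5)cos x - (3/5)sin x - (96/25)cos 2x - (78/25)sin 2x - (339/250)cos 3x + (573/250)sin 3x

g(x) = (4/5)cos x - (3/5)sin x - (96/25)cos 2x - (78/25)sin 2x - (339/250)cos 3x + (573/250)sin 3x


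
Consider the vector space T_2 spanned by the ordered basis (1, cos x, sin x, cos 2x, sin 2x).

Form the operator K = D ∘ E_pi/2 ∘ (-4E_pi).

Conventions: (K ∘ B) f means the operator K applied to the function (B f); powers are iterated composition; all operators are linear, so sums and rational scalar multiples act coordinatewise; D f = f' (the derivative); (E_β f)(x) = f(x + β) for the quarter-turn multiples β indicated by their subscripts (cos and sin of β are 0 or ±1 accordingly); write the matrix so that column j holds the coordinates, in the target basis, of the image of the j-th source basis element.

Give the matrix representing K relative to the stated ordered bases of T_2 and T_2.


the matrix is [[0, 0, 0, 0, 0]; [0, -4, 0, 0, 0]; [0, 0, -4, 0, 0]; [0, 0, 0, 0, 8]; [0, 0, 0, -8, 0]] (rows listed top to bottom)

image of 1: 0
image of cos x: -4cos x
image of sin x: -4sin x
image of cos 2x: -8sin 2x
image of sin 2x: 8cos 2x
each image's coordinates form column j of the matrix


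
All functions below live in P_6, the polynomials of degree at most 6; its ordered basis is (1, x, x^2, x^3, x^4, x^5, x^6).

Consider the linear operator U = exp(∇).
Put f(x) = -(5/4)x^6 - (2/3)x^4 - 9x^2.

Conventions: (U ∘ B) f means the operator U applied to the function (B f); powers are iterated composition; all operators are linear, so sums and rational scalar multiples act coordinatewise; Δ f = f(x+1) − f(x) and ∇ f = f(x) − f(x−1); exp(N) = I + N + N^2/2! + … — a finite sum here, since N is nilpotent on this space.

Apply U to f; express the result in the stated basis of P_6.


order-1 term: -(15/2)x^5 + (75/4)x^4 - (83/3)x^3 + (91/4)x^2 - (169/6)x + 131/12
order-2 term: -(75/4)x^4 + 75x^3 - (541/4)x^2 + (241/2)x - 629/12
order-3 term: -25x^3 + (225/2)x^2 - (1141/6)x + 233/2
order-4 term: -(75/4)x^2 + 75x - 983/12
order-5 term: -(15/2)x + 75/4
order-6 term: -5/4
the series for exp(∇) f terminates at order 6
exp(∇) f = -(5/4)x^6 - (15/2)x^5 - (2/3)x^4 + (67/3)x^3 - (111/4)x^2 - (91/3)x + 127/12

g(x) = -(5/4)x^6 - (15/2)x^5 - (2/3)x^4 + (67/3)x^3 - (111/4)x^2 - (91/3)x + 127/12


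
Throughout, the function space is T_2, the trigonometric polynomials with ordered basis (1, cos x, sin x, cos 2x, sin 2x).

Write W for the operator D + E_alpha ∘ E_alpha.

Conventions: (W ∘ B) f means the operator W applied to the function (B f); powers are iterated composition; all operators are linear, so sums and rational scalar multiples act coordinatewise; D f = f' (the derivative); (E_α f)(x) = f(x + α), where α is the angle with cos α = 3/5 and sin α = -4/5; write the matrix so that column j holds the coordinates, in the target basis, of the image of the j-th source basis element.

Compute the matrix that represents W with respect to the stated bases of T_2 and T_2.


the matrix is [[1, 0, 0, 0, 0]; [0, -7/25, 1/25, 0, 0]; [0, -1/25, -7/25, 0, 0]; [0, 0, 0, -527/625, 1586/625]; [0, 0, 0, -1586/625, -527/625]] (rows listed top to bottom)

image of 1: 1
image of cos x: -(7/25)cos x - (1/25)sin x
image of sin x: (1/25)cos x - (7/25)sin x
image of cos 2x: -(527/625)cos 2x - (1586/625)sin 2x
image of sin 2x: (1586/625)cos 2x - (527/625)sin 2x
each image's coordinates form column j of the matrix


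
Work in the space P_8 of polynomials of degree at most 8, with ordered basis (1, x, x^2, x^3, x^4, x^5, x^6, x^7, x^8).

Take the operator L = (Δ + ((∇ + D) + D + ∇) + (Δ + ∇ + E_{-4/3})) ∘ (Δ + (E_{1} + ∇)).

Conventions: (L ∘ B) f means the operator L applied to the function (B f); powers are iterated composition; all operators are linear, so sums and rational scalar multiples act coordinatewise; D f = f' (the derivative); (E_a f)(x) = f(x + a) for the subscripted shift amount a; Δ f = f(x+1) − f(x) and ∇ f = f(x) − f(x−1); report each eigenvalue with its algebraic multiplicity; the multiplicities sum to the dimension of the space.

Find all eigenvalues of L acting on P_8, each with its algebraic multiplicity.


λ = 1 (multiplicity 9)

image of 1: 1
image of x: x + 26/3
image of x^2: x^2 + (52/3)x + 322/9
image of x^3: x^3 + 26x^2 + (322/3)x + 800/27
image of x^4: x^4 + (104/3)x^3 + (644/3)x^2 + (3200/27)x + 8698/81
image of x^5: x^5 + (130/3)x^4 + (3220/9)x^3 + (8000/27)x^2 + (43490/81)x + 27740/243
image of x^6: x^6 + 52x^5 + (1610/3)x^4 + (16000/27)x^3 + (43490/27)x^2 + (55480/81)x + 235918/729
image of x^7: x^7 + (182/3)x^6 + (2254/3)x^5 + (28000/27)x^4 + (304430/81)x^3 + (194180/81)x^2 + (1651426/729)x + 1140656/2187
image of x^8: x^8 + (208/3)x^7 + (9016/9)x^6 + (44800/27)x^5 + (608860/81)x^4 + (1553440/243)x^3 + (6605704/729)x^2 + (9125248/2187)x + 6314002/6561
the matrix is upper triangular; its diagonal is (1, 1, 1, 1, 1, 1, 1, 1, 1)
for a triangular matrix the eigenvalues are the diagonal entries, with algebraic multiplicity their repetition count


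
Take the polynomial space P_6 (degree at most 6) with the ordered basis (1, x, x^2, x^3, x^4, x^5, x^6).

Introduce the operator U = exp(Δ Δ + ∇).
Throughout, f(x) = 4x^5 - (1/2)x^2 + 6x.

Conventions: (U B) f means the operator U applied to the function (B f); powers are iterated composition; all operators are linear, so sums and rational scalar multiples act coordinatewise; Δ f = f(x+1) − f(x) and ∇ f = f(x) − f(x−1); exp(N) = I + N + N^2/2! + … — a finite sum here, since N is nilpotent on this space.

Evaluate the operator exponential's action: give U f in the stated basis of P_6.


g(x) = 4x^5 + 20x^4 + 80x^3 + (879/2)x^2 + 1025x + 1053

order-1 term: 20x^4 + 40x^3 + 280x^2 + 259x + 259/2
order-2 term: 40x^3 + 120x^2 + 620x + 1079/2
order-3 term: 40x^2 + 120x + 340
order-4 term: 20x + 40
order-5 term: 4
the series for exp(Δ Δ + ∇) f terminates at order 5
exp(Δ Δ + ∇) f = 4x^5 + 20x^4 + 80x^3 + (879/2)x^2 + 1025x + 1053


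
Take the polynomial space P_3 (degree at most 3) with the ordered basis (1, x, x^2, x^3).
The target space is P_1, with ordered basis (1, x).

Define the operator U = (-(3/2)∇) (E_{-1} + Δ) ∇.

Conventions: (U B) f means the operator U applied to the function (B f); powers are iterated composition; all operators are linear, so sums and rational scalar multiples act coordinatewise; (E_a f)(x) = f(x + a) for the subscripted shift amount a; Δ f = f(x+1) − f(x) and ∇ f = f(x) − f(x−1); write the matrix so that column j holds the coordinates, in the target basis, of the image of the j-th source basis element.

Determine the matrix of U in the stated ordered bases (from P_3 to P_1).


the matrix is [[0, 0, -3, 9]; [0, 0, 0, -9]] (rows listed top to bottom)

image of 1: 0
image of x: 0
image of x^2: -3
image of x^3: -9x + 9
each image's coordinates form column j of the matrix


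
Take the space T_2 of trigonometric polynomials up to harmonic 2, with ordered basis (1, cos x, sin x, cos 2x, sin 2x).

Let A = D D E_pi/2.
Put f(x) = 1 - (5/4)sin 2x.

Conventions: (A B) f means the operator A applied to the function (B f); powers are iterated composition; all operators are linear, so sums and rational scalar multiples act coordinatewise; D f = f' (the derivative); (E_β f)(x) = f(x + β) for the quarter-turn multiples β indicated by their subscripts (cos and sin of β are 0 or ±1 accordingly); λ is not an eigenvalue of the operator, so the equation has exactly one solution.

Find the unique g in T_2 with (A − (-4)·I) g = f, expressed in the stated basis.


write g with unknown coordinates in the stated basis and equate coefficients in (A − (-4)·I) g = f
solving from the highest basis element down gives g = 1/4 - (5/32)sin 2x
check: A g = -(5/8)sin 2x
so A g − (-4)·g = 1 - (5/4)sin 2x = f ✓

g(x) = 1/4 - (5/32)sin 2x


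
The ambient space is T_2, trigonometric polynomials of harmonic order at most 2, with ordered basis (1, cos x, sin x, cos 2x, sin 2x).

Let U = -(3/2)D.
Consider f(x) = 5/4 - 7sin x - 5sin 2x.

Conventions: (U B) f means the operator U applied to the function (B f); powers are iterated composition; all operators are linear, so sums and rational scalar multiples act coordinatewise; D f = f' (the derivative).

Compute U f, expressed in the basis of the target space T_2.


D f = -7cos x - 10cos 2x
(-(3/2)D) f = (21/2)cos x + 15cos 2x

g(x) = (21/2)cos x + 15cos 2x


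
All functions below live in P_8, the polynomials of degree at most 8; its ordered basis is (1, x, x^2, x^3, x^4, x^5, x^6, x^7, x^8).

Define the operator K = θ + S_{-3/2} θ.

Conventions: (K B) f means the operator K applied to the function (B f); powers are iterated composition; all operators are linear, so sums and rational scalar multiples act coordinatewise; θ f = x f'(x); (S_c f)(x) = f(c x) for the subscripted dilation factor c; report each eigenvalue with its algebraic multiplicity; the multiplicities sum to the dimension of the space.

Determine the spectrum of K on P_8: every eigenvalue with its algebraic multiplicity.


image of 1: 0
image of x: -(1/2)x
image of x^2: (13/2)x^2
image of x^3: -(57/8)x^3
image of x^4: (97/4)x^4
image of x^5: -(1055/32)x^5
image of x^6: (2379/32)x^6
image of x^7: -(14413/128)x^7
image of x^8: (6817/32)x^8
the matrix is upper triangular; its diagonal is (0, -1/2, 13/2, -57/8, 97/4, -1055/32, 2379/32, -14413/128, 6817/32)
for a triangular matrix the eigenvalues are the diagonal entries, with algebraic multiplicity their repetition count

λ = -14413/128 (multiplicity 1), λ = -1055/32 (multiplicity 1), λ = -57/8 (multiplicity 1), λ = -1/2 (multiplicity 1), λ = 0 (multiplicity 1), λ = 13/2 (multiplicity 1), λ = 97/4 (multiplicity 1), λ = 2379/32 (multiplicity 1), λ = 6817/32 (multiplicity 1)
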